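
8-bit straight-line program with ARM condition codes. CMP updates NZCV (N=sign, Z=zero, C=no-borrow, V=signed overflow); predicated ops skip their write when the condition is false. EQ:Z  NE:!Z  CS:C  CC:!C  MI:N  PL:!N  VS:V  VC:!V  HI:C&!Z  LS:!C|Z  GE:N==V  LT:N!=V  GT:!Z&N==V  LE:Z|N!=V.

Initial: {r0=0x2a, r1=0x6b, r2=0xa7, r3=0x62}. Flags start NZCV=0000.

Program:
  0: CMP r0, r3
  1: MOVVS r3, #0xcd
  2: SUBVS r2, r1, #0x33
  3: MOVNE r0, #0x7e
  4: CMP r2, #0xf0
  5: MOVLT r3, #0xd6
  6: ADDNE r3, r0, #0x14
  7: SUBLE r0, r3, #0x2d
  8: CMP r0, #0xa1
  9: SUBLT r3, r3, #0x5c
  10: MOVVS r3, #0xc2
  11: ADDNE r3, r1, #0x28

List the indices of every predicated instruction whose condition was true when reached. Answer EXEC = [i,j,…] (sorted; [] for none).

[0] flags=1000 → (cmp)
[1] flags=1000 VS?F → skip
[2] flags=1000 VS?F → skip
[3] flags=1000 NE?T → r0=0x7e
[4] flags=1000 → (cmp)
[5] flags=1000 LT?T → r3=0xd6
[6] flags=1000 NE?T → r3=0x92
[7] flags=1000 LE?T → r0=0x65
[8] flags=1001 → (cmp)
[9] flags=1001 LT?F → skip
[10] flags=1001 VS?T → r3=0xc2
[11] flags=1001 NE?T → r3=0x93

EXEC = [3,5,6,7,10,11]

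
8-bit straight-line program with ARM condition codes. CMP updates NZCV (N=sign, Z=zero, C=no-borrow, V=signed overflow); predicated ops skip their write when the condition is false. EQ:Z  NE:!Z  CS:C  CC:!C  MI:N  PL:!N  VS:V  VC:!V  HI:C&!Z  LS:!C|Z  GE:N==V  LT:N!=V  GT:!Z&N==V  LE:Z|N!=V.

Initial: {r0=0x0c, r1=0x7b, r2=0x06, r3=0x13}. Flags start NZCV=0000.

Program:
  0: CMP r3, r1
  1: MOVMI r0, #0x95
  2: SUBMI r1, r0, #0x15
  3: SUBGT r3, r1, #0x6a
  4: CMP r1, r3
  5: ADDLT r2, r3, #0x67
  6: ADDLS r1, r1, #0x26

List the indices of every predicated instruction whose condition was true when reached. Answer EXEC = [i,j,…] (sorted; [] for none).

EXEC = [1,2,5]

0: ✓ CMP  NZCV=1000
1: ✓ MOVMI  r0←0x95
2: ✓ SUBMI  r1←0x80
3: · SUBGT
4: ✓ CMP  NZCV=0011
5: ✓ ADDLT  r2←0x7a
6: · ADDLS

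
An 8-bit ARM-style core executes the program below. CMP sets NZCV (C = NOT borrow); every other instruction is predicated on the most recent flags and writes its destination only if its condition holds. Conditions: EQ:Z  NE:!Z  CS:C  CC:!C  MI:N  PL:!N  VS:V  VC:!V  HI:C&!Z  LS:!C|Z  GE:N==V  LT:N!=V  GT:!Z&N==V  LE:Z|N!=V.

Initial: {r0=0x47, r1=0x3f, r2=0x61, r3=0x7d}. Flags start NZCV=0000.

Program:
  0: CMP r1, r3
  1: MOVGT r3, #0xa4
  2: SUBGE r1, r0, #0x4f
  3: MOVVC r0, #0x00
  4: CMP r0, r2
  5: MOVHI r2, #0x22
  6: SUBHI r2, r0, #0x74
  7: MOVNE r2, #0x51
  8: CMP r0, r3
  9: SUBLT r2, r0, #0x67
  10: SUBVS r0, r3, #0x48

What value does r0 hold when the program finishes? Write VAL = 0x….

VAL = 0x00

0: ✓ CMP  NZCV=1000
1: · MOVGT
2: · SUBGE
3: ✓ MOVVC  r0←0x00
4: ✓ CMP  NZCV=1000
5: · MOVHI
6: · SUBHI
7: ✓ MOVNE  r2←0x51
8: ✓ CMP  NZCV=1000
9: ✓ SUBLT  r2←0x99
10: · SUBVS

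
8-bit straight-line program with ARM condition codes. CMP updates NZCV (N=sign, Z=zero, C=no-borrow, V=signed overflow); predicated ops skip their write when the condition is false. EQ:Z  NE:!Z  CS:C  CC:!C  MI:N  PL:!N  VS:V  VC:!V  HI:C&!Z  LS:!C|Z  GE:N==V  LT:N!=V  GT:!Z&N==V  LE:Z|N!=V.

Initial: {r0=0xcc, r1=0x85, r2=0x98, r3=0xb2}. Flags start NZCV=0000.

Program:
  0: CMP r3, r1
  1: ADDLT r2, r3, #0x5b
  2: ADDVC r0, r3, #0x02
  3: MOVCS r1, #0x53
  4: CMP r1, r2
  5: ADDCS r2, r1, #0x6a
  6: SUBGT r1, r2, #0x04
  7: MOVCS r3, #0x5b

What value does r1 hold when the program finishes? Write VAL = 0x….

[0] flags=0010 → (cmp)
[1] flags=0010 LT?F → skip
[2] flags=0010 VC?T → r0=0xb4
[3] flags=0010 CS?T → r1=0x53
[4] flags=1001 → (cmp)
[5] flags=1001 CS?F → skip
[6] flags=1001 GT?T → r1=0x94
[7] flags=1001 CS?F → skip

VAL = 0x94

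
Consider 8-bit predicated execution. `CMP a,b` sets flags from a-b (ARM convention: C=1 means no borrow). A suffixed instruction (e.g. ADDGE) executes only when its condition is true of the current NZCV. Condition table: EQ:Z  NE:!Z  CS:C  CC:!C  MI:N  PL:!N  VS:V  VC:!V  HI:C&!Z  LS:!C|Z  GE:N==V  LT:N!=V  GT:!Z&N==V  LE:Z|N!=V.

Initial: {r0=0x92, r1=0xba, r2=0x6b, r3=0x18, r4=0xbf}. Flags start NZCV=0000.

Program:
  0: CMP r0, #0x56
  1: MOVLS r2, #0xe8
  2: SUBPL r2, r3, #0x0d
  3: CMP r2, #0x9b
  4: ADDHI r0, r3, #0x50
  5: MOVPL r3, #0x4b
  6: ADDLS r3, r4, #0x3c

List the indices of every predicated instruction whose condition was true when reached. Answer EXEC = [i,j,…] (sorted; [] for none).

[0] flags=0011 → (cmp)
[1] flags=0011 LS?F → skip
[2] flags=0011 PL?T → r2=0x0b
[3] flags=0000 → (cmp)
[4] flags=0000 HI?F → skip
[5] flags=0000 PL?T → r3=0x4b
[6] flags=0000 LS?T → r3=0xfb

EXEC = [2,5,6]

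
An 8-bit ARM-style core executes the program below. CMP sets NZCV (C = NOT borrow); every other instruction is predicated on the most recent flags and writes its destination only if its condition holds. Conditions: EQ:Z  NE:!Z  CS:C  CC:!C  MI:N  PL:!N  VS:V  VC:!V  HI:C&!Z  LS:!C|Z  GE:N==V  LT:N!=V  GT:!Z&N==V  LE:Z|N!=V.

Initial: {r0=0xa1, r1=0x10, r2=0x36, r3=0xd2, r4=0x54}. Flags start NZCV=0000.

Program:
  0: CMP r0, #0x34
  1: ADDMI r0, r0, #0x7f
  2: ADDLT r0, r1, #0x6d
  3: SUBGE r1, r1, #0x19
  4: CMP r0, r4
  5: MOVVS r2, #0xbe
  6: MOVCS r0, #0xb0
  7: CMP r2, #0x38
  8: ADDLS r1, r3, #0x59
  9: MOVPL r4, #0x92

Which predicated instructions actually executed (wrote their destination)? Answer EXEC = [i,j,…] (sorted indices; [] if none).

EXEC = [2,6,8]

[0] flags=0011 → (cmp)
[1] flags=0011 MI?F → skip
[2] flags=0011 LT?T → r0=0x7d
[3] flags=0011 GE?F → skip
[4] flags=0010 → (cmp)
[5] flags=0010 VS?F → skip
[6] flags=0010 CS?T → r0=0xb0
[7] flags=1000 → (cmp)
[8] flags=1000 LS?T → r1=0x2b
[9] flags=1000 PL?F → skip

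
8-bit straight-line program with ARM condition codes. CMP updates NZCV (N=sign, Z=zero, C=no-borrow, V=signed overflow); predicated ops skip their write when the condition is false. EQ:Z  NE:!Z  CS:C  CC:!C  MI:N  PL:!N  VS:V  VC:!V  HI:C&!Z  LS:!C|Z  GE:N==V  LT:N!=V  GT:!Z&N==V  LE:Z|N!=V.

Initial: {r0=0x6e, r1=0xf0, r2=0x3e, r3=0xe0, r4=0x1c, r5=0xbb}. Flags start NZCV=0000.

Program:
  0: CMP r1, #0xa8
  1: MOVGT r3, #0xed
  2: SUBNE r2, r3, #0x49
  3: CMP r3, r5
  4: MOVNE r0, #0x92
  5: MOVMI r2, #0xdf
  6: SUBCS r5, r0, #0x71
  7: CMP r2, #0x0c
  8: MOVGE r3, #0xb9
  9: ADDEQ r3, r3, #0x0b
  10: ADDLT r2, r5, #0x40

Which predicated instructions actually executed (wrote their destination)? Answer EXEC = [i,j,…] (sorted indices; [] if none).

EXEC = [1,2,4,6,10]

0: ✓ CMP  NZCV=0010
1: ✓ MOVGT  r3←0xed
2: ✓ SUBNE  r2←0xa4
3: ✓ CMP  NZCV=0010
4: ✓ MOVNE  r0←0x92
5: · MOVMI
6: ✓ SUBCS  r5←0x21
7: ✓ CMP  NZCV=1010
8: · MOVGE
9: · ADDEQ
10: ✓ ADDLT  r2←0x61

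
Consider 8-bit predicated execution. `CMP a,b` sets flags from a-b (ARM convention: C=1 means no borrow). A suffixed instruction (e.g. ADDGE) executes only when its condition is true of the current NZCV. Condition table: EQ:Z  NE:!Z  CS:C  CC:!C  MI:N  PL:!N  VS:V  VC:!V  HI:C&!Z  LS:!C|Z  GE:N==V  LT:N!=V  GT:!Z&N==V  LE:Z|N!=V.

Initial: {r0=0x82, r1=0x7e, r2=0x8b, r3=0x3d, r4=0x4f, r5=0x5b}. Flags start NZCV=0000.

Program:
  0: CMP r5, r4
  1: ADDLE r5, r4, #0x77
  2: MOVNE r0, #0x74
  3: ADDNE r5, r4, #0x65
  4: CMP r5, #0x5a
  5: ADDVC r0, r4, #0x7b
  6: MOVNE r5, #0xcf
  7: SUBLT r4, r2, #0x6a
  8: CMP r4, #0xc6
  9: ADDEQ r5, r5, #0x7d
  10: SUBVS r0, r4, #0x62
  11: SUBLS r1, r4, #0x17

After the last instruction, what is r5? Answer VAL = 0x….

VAL = 0xcf

0: ✓ CMP  NZCV=0010
1: · ADDLE
2: ✓ MOVNE  r0←0x74
3: ✓ ADDNE  r5←0xb4
4: ✓ CMP  NZCV=0011
5: · ADDVC
6: ✓ MOVNE  r5←0xcf
7: ✓ SUBLT  r4←0x21
8: ✓ CMP  NZCV=0000
9: · ADDEQ
10: · SUBVS
11: ✓ SUBLS  r1←0x0a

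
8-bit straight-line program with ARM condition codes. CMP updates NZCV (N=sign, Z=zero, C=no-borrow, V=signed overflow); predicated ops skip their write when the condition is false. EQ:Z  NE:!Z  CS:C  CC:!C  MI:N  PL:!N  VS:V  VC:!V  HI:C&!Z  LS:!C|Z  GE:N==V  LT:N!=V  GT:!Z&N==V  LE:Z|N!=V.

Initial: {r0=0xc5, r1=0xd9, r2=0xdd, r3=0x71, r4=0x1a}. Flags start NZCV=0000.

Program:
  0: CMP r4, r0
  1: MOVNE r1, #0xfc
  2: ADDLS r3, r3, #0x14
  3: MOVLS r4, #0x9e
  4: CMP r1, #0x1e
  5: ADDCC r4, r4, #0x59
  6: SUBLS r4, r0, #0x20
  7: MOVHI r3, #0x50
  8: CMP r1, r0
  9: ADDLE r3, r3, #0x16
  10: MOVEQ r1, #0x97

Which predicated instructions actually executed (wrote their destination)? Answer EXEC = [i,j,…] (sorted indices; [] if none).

EXEC = [1,2,3,7]

0: ✓ CMP  NZCV=0000
1: ✓ MOVNE  r1←0xfc
2: ✓ ADDLS  r3←0x85
3: ✓ MOVLS  r4←0x9e
4: ✓ CMP  NZCV=1010
5: · ADDCC
6: · SUBLS
7: ✓ MOVHI  r3←0x50
8: ✓ CMP  NZCV=0010
9: · ADDLE
10: · MOVEQ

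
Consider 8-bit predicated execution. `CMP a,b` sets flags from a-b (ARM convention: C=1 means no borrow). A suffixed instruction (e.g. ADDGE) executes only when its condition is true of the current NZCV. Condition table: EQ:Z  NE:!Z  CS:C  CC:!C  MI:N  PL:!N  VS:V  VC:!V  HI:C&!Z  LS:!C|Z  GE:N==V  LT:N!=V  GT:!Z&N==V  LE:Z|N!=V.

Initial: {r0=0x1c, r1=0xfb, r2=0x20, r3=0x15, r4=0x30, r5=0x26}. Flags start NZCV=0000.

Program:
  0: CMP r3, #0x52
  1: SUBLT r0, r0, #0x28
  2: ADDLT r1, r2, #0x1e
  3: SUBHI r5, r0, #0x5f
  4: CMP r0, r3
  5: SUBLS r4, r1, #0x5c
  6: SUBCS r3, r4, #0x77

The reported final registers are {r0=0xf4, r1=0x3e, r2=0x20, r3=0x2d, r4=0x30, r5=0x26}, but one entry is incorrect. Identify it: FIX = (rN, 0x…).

[0] flags=1000 → (cmp)
[1] flags=1000 LT?T → r0=0xf4
[2] flags=1000 LT?T → r1=0x3e
[3] flags=1000 HI?F → skip
[4] flags=1010 → (cmp)
[5] flags=1010 LS?F → skip
[6] flags=1010 CS?T → r3=0xb9

FIX = (r3, 0xb9)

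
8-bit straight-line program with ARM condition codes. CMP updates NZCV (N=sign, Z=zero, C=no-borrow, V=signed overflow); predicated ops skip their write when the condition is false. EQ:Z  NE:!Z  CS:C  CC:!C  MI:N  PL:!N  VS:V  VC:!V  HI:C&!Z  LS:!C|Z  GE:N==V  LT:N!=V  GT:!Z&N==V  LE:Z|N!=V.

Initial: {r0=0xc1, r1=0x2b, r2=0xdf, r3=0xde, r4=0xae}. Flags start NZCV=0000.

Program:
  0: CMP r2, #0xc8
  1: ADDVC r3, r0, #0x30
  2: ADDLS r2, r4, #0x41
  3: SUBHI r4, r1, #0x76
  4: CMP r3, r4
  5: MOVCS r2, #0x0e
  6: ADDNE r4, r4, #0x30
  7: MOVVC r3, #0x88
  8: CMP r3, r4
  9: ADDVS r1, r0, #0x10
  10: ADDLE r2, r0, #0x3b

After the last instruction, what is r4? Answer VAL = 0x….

VAL = 0xe5

0: ✓ CMP  NZCV=0010
1: ✓ ADDVC  r3←0xf1
2: · ADDLS
3: ✓ SUBHI  r4←0xb5
4: ✓ CMP  NZCV=0010
5: ✓ MOVCS  r2←0x0e
6: ✓ ADDNE  r4←0xe5
7: ✓ MOVVC  r3←0x88
8: ✓ CMP  NZCV=1000
9: · ADDVS
10: ✓ ADDLE  r2←0xfc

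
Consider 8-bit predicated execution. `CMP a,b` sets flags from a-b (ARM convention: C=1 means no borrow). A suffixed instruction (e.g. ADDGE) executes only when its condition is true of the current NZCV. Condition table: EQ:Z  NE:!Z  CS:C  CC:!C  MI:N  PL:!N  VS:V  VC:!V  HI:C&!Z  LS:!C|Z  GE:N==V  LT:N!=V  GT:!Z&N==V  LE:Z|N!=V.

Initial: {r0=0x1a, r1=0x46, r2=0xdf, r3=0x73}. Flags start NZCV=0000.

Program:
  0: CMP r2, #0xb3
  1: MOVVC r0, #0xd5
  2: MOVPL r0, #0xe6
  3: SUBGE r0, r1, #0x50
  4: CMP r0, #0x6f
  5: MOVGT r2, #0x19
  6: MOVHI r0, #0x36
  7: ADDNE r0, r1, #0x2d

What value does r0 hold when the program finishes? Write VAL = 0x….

VAL = 0x73

[0] flags=0010 → (cmp)
[1] flags=0010 VC?T → r0=0xd5
[2] flags=0010 PL?T → r0=0xe6
[3] flags=0010 GE?T → r0=0xf6
[4] flags=1010 → (cmp)
[5] flags=1010 GT?F → skip
[6] flags=1010 HI?T → r0=0x36
[7] flags=1010 NE?T → r0=0x73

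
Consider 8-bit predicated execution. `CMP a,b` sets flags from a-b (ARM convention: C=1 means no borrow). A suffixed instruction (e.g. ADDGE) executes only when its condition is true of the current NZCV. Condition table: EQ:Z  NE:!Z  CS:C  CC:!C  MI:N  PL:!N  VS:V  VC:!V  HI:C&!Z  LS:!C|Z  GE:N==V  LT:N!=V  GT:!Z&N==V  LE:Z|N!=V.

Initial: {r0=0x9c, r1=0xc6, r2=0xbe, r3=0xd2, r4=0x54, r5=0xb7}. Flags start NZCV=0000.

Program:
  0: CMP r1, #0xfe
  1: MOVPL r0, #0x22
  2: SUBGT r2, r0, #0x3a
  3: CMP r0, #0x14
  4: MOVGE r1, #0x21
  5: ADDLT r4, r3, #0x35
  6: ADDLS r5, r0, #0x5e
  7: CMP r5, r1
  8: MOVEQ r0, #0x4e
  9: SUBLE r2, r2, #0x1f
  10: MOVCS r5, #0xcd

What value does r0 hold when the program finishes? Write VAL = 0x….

VAL = 0x9c

0: ✓ CMP  NZCV=1000
1: · MOVPL
2: · SUBGT
3: ✓ CMP  NZCV=1010
4: · MOVGE
5: ✓ ADDLT  r4←0x07
6: · ADDLS
7: ✓ CMP  NZCV=1000
8: · MOVEQ
9: ✓ SUBLE  r2←0x9f
10: · MOVCS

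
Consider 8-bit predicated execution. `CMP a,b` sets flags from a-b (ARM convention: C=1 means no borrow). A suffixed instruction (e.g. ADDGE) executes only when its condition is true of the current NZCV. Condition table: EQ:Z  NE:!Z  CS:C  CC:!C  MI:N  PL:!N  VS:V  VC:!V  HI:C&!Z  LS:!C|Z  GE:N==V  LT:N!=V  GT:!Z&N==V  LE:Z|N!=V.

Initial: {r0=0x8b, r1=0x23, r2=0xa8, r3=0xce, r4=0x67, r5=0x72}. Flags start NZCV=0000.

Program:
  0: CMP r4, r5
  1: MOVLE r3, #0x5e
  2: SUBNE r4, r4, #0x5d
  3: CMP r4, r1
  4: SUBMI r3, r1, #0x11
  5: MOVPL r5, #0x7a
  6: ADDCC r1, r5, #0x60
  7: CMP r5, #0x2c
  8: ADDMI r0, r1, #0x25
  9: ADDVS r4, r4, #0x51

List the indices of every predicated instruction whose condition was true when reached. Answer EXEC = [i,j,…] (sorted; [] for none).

[0] flags=1000 → (cmp)
[1] flags=1000 LE?T → r3=0x5e
[2] flags=1000 NE?T → r4=0x0a
[3] flags=1000 → (cmp)
[4] flags=1000 MI?T → r3=0x12
[5] flags=1000 PL?F → skip
[6] flags=1000 CC?T → r1=0xd2
[7] flags=0010 → (cmp)
[8] flags=0010 MI?F → skip
[9] flags=0010 VS?F → skip

EXEC = [1,2,4,6]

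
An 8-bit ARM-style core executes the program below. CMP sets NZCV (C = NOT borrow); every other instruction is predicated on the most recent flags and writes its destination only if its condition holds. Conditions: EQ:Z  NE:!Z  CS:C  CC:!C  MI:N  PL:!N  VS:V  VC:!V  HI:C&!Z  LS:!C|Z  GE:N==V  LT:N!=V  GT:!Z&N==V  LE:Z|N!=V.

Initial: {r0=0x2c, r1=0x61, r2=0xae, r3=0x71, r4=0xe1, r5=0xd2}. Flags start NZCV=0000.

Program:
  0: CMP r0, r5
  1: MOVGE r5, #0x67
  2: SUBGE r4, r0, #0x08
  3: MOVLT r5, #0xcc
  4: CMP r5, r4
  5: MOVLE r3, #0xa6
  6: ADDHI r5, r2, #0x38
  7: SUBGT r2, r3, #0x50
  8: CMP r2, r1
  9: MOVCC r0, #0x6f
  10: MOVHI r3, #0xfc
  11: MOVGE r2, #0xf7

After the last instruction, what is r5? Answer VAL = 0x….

VAL = 0xe6

[0] flags=0000 → (cmp)
[1] flags=0000 GE?T → r5=0x67
[2] flags=0000 GE?T → r4=0x24
[3] flags=0000 LT?F → skip
[4] flags=0010 → (cmp)
[5] flags=0010 LE?F → skip
[6] flags=0010 HI?T → r5=0xe6
[7] flags=0010 GT?T → r2=0x21
[8] flags=1000 → (cmp)
[9] flags=1000 CC?T → r0=0x6f
[10] flags=1000 HI?F → skip
[11] flags=1000 GE?F → skip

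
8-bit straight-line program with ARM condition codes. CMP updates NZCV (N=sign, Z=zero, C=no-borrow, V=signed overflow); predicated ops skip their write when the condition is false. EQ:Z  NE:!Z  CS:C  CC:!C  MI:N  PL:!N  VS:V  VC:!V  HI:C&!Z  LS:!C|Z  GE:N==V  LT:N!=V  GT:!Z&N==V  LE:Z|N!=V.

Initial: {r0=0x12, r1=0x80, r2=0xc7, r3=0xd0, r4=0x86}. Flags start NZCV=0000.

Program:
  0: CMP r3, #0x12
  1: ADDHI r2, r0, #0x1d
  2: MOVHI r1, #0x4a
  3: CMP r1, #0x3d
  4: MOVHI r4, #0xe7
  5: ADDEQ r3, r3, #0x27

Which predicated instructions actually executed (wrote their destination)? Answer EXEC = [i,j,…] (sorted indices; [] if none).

EXEC = [1,2,4]

0: ✓ CMP  NZCV=1010
1: ✓ ADDHI  r2←0x2f
2: ✓ MOVHI  r1←0x4a
3: ✓ CMP  NZCV=0010
4: ✓ MOVHI  r4←0xe7
5: · ADDEQ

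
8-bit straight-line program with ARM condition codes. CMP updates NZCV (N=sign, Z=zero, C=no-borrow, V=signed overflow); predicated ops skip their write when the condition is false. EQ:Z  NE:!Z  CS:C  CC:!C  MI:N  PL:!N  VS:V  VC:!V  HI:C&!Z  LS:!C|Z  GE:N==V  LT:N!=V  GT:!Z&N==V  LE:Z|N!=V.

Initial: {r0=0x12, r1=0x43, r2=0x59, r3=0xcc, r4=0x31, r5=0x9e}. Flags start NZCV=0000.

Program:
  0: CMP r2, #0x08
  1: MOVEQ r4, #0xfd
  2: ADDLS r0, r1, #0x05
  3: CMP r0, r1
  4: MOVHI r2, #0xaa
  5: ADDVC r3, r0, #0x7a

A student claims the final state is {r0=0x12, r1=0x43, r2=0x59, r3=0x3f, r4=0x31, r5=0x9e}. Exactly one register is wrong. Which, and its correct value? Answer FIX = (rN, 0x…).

FIX = (r3, 0x8c)

[0] flags=0010 → (cmp)
[1] flags=0010 EQ?F → skip
[2] flags=0010 LS?F → skip
[3] flags=1000 → (cmp)
[4] flags=1000 HI?F → skip
[5] flags=1000 VC?T → r3=0x8c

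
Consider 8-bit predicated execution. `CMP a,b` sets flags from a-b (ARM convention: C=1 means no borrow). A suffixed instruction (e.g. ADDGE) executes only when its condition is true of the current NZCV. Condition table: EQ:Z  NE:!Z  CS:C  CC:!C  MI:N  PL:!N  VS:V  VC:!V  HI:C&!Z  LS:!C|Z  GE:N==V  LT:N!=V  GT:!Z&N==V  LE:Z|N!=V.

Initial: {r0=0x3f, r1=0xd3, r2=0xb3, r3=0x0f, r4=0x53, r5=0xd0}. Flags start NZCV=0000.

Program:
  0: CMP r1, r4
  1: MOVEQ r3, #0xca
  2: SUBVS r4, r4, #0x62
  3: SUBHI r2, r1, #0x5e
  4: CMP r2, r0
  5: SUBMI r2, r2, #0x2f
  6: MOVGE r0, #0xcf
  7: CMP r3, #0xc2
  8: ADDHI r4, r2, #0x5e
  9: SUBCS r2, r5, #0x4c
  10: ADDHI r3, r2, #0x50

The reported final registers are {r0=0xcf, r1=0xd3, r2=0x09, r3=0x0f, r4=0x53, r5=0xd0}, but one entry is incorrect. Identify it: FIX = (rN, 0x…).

[0] flags=1010 → (cmp)
[1] flags=1010 EQ?F → skip
[2] flags=1010 VS?F → skip
[3] flags=1010 HI?T → r2=0x75
[4] flags=0010 → (cmp)
[5] flags=0010 MI?F → skip
[6] flags=0010 GE?T → r0=0xcf
[7] flags=0000 → (cmp)
[8] flags=0000 HI?F → skip
[9] flags=0000 CS?F → skip
[10] flags=0000 HI?F → skip

FIX = (r2, 0x75)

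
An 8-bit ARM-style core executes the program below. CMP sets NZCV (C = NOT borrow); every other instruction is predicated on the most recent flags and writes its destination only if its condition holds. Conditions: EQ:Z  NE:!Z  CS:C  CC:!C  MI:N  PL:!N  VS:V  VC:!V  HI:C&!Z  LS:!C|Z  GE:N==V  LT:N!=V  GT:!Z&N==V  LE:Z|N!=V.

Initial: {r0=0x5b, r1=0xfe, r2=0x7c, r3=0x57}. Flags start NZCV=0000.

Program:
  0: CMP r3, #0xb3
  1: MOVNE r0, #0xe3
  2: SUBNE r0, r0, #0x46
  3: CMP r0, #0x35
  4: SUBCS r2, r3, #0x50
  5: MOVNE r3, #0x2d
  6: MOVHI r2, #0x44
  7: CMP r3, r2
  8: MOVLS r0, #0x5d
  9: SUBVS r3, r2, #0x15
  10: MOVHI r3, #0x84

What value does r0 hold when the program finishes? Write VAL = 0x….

0: ✓ CMP  NZCV=1001
1: ✓ MOVNE  r0←0xe3
2: ✓ SUBNE  r0←0x9d
3: ✓ CMP  NZCV=0011
4: ✓ SUBCS  r2←0x07
5: ✓ MOVNE  r3←0x2d
6: ✓ MOVHI  r2←0x44
7: ✓ CMP  NZCV=1000
8: ✓ MOVLS  r0←0x5d
9: · SUBVS
10: · MOVHI

VAL = 0x5d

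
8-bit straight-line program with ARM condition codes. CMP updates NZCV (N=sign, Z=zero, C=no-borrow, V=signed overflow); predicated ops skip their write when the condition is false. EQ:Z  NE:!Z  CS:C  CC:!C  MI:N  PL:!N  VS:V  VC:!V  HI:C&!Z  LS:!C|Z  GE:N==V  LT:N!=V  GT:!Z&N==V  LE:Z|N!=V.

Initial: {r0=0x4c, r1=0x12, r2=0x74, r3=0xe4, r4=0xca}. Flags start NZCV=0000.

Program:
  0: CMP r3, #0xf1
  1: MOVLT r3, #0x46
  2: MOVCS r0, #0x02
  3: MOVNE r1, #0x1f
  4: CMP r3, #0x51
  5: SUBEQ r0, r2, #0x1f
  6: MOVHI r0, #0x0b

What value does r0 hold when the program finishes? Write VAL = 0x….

0: ✓ CMP  NZCV=1000
1: ✓ MOVLT  r3←0x46
2: · MOVCS
3: ✓ MOVNE  r1←0x1f
4: ✓ CMP  NZCV=1000
5: · SUBEQ
6: · MOVHI

VAL = 0x4c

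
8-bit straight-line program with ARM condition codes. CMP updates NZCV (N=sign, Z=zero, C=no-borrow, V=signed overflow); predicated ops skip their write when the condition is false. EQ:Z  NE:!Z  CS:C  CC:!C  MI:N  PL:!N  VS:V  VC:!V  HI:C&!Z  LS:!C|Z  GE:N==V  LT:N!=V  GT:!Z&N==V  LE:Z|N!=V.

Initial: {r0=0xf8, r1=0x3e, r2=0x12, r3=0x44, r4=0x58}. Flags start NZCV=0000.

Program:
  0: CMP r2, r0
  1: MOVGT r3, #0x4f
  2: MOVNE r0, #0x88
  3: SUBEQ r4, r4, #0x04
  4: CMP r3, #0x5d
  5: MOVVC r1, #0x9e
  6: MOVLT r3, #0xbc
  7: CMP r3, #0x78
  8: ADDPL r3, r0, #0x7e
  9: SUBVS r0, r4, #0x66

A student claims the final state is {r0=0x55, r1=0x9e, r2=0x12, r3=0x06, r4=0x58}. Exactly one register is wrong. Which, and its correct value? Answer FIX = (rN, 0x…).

0: ✓ CMP  NZCV=0000
1: ✓ MOVGT  r3←0x4f
2: ✓ MOVNE  r0←0x88
3: · SUBEQ
4: ✓ CMP  NZCV=1000
5: ✓ MOVVC  r1←0x9e
6: ✓ MOVLT  r3←0xbc
7: ✓ CMP  NZCV=0011
8: ✓ ADDPL  r3←0x06
9: ✓ SUBVS  r0←0xf2

FIX = (r0, 0xf2)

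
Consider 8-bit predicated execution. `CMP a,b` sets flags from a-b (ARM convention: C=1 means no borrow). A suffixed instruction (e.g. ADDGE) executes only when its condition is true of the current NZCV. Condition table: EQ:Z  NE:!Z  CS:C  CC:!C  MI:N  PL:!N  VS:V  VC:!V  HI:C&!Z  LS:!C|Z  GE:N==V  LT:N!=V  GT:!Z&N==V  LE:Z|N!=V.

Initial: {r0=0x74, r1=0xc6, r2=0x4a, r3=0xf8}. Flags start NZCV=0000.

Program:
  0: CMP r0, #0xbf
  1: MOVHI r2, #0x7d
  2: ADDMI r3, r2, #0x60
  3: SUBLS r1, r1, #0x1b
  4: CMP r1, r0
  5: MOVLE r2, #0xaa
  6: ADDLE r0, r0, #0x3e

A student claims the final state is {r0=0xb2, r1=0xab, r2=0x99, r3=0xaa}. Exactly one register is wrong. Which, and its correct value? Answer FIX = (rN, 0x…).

[0] flags=1001 → (cmp)
[1] flags=1001 HI?F → skip
[2] flags=1001 MI?T → r3=0xaa
[3] flags=1001 LS?T → r1=0xab
[4] flags=0011 → (cmp)
[5] flags=0011 LE?T → r2=0xaa
[6] flags=0011 LE?T → r0=0xb2

FIX = (r2, 0xaa)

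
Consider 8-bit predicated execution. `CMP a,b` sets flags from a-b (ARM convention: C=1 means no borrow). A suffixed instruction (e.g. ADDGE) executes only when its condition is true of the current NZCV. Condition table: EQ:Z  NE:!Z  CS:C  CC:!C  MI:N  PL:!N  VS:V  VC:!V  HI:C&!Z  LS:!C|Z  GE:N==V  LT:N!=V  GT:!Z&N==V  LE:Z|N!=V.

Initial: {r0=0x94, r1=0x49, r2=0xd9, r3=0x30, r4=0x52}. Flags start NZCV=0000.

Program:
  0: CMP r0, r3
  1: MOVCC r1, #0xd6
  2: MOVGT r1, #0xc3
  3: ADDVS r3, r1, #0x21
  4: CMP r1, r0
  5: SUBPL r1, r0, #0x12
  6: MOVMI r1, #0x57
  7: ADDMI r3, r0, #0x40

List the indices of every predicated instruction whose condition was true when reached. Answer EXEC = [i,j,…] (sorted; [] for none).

EXEC = [3,6,7]

[0] flags=0011 → (cmp)
[1] flags=0011 CC?F → skip
[2] flags=0011 GT?F → skip
[3] flags=0011 VS?T → r3=0x6a
[4] flags=1001 → (cmp)
[5] flags=1001 PL?F → skip
[6] flags=1001 MI?T → r1=0x57
[7] flags=1001 MI?T → r3=0xd4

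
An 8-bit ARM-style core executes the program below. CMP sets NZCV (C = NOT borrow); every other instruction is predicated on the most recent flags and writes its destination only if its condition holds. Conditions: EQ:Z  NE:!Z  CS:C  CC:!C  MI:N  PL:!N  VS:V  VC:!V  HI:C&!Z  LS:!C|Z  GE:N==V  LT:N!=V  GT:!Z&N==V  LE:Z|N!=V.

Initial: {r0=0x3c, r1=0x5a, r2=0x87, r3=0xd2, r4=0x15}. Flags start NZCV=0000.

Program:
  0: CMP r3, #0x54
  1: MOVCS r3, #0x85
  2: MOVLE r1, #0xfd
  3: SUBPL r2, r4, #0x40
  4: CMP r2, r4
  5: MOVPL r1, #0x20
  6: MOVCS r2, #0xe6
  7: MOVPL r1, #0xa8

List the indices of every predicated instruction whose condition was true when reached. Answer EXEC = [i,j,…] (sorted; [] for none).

[0] flags=0011 → (cmp)
[1] flags=0011 CS?T → r3=0x85
[2] flags=0011 LE?T → r1=0xfd
[3] flags=0011 PL?T → r2=0xd5
[4] flags=1010 → (cmp)
[5] flags=1010 PL?F → skip
[6] flags=1010 CS?T → r2=0xe6
[7] flags=1010 PL?F → skip

EXEC = [1,2,3,6]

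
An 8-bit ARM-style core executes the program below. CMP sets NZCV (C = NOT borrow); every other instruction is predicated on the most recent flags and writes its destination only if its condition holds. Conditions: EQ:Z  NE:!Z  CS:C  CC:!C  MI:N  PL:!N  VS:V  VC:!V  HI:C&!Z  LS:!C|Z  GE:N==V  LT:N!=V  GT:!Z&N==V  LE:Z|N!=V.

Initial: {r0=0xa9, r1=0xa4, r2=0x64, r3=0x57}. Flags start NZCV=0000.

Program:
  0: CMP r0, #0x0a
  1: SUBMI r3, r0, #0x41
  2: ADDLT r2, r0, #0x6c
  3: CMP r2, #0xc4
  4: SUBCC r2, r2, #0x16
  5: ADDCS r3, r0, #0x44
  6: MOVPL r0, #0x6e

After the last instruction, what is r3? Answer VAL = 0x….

VAL = 0x68

[0] flags=1010 → (cmp)
[1] flags=1010 MI?T → r3=0x68
[2] flags=1010 LT?T → r2=0x15
[3] flags=0000 → (cmp)
[4] flags=0000 CC?T → r2=0xff
[5] flags=0000 CS?F → skip
[6] flags=0000 PL?T → r0=0x6e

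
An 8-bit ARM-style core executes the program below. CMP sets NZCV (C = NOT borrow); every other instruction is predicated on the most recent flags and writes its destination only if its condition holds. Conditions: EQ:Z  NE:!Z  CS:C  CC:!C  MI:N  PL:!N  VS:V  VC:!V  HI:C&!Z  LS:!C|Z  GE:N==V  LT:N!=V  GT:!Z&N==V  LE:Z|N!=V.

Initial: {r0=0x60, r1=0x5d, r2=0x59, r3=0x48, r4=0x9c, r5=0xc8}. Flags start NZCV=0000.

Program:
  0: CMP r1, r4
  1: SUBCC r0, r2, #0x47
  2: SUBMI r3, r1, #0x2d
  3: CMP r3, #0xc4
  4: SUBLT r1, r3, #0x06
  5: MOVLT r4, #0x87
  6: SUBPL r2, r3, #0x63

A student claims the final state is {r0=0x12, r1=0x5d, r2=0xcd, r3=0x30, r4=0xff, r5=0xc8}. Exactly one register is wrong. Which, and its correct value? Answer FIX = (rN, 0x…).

FIX = (r4, 0x9c)

0: ✓ CMP  NZCV=1001
1: ✓ SUBCC  r0←0x12
2: ✓ SUBMI  r3←0x30
3: ✓ CMP  NZCV=0000
4: · SUBLT
5: · MOVLT
6: ✓ SUBPL  r2←0xcd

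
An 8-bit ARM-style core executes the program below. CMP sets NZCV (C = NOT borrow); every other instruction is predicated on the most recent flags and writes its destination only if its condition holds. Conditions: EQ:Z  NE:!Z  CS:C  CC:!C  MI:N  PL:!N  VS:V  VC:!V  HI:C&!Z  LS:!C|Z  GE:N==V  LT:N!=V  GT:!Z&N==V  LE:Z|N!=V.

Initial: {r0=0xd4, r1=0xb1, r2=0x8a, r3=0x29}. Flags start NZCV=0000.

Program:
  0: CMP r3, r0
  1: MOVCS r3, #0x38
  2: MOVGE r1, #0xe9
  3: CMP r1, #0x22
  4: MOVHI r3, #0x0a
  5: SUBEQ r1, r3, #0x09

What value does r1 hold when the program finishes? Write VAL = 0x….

[0] flags=0000 → (cmp)
[1] flags=0000 CS?F → skip
[2] flags=0000 GE?T → r1=0xe9
[3] flags=1010 → (cmp)
[4] flags=1010 HI?T → r3=0x0a
[5] flags=1010 EQ?F → skip

VAL = 0xe9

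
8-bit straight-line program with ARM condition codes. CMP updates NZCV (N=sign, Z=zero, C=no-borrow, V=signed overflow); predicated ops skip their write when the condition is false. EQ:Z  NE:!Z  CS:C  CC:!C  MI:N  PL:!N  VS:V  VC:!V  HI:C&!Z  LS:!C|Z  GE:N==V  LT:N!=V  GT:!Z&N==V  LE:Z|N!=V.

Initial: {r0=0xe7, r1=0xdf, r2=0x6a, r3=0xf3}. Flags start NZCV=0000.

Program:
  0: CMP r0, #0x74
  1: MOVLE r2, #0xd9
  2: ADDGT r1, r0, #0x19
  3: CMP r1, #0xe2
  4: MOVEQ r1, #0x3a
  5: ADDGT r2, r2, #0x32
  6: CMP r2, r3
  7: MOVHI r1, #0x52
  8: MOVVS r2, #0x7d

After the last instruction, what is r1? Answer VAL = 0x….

0: ✓ CMP  NZCV=0011
1: ✓ MOVLE  r2←0xd9
2: · ADDGT
3: ✓ CMP  NZCV=1000
4: · MOVEQ
5: · ADDGT
6: ✓ CMP  NZCV=1000
7: · MOVHI
8: · MOVVS

VAL = 0xdf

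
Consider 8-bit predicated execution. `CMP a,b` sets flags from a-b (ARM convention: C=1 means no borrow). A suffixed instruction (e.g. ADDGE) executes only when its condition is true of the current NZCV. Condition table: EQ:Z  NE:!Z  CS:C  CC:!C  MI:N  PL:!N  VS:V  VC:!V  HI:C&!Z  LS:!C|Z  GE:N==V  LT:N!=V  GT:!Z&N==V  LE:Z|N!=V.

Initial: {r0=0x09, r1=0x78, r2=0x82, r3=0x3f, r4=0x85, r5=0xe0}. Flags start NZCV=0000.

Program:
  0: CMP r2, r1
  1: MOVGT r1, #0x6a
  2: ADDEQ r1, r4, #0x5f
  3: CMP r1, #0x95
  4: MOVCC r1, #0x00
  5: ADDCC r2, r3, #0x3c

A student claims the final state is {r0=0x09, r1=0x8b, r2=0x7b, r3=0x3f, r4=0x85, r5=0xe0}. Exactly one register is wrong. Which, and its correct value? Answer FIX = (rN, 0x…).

[0] flags=0011 → (cmp)
[1] flags=0011 GT?F → skip
[2] flags=0011 EQ?F → skip
[3] flags=1001 → (cmp)
[4] flags=1001 CC?T → r1=0x00
[5] flags=1001 CC?T → r2=0x7b

FIX = (r1, 0x00)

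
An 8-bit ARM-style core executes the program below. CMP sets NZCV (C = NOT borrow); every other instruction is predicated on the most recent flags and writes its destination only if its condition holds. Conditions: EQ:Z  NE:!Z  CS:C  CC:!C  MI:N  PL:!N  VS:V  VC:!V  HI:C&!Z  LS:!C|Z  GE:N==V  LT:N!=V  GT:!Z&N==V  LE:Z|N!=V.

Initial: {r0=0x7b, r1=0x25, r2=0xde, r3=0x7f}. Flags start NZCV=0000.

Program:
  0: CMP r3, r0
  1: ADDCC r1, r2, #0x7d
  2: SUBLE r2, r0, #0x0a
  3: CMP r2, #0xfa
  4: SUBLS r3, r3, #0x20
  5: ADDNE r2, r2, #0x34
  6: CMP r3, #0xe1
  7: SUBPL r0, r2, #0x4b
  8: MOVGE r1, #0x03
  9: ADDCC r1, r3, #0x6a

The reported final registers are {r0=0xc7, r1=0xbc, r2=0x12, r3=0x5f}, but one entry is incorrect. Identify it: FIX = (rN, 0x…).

FIX = (r1, 0xc9)

[0] flags=0010 → (cmp)
[1] flags=0010 CC?F → skip
[2] flags=0010 LE?F → skip
[3] flags=1000 → (cmp)
[4] flags=1000 LS?T → r3=0x5f
[5] flags=1000 NE?T → r2=0x12
[6] flags=0000 → (cmp)
[7] flags=0000 PL?T → r0=0xc7
[8] flags=0000 GE?T → r1=0x03
[9] flags=0000 CC?T → r1=0xc9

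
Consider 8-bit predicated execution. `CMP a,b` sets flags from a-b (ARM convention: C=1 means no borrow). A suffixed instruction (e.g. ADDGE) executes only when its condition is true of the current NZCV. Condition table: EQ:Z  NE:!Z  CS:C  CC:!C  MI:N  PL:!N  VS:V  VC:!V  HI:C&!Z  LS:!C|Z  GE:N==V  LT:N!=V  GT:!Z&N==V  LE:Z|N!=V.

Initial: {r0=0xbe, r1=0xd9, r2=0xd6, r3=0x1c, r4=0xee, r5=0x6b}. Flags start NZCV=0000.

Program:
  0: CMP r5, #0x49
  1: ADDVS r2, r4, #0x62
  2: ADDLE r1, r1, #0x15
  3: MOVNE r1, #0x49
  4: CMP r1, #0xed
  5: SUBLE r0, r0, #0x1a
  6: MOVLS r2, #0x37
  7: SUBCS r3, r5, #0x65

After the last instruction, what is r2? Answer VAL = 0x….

[0] flags=0010 → (cmp)
[1] flags=0010 VS?F → skip
[2] flags=0010 LE?F → skip
[3] flags=0010 NE?T → r1=0x49
[4] flags=0000 → (cmp)
[5] flags=0000 LE?F → skip
[6] flags=0000 LS?T → r2=0x37
[7] flags=0000 CS?F → skip

VAL = 0x37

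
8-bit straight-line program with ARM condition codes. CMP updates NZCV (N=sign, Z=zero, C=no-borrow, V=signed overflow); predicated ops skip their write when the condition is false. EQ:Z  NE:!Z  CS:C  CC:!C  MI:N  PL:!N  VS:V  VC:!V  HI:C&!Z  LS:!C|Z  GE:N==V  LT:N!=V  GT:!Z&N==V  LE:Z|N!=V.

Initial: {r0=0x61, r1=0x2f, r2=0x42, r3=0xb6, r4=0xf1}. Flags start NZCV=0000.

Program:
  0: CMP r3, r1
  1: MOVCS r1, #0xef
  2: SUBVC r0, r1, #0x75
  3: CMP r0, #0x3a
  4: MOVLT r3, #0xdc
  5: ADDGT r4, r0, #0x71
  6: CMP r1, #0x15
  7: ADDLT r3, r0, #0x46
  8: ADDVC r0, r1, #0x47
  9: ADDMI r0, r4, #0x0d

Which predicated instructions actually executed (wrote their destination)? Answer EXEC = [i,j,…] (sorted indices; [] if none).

EXEC = [1,2,5,7,8,9]

[0] flags=1010 → (cmp)
[1] flags=1010 CS?T → r1=0xef
[2] flags=1010 VC?T → r0=0x7a
[3] flags=0010 → (cmp)
[4] flags=0010 LT?F → skip
[5] flags=0010 GT?T → r4=0xeb
[6] flags=1010 → (cmp)
[7] flags=1010 LT?T → r3=0xc0
[8] flags=1010 VC?T → r0=0x36
[9] flags=1010 MI?T → r0=0xf8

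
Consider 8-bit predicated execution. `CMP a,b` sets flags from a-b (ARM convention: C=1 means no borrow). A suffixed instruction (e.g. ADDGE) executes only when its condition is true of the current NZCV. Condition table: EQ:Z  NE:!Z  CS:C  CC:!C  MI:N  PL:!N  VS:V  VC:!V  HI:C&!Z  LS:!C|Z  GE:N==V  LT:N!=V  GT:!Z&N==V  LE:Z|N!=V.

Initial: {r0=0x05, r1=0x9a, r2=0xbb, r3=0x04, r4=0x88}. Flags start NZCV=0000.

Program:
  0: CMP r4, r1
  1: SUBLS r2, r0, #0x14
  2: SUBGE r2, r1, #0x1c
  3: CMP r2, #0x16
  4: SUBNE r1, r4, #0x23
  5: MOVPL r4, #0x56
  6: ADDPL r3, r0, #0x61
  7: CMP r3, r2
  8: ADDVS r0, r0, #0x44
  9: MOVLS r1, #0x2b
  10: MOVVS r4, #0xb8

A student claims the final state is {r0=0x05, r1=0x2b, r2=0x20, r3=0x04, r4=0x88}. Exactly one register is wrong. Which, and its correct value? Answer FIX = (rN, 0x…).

FIX = (r2, 0xf1)

0: ✓ CMP  NZCV=1000
1: ✓ SUBLS  r2←0xf1
2: · SUBGE
3: ✓ CMP  NZCV=1010
4: ✓ SUBNE  r1←0x65
5: · MOVPL
6: · ADDPL
7: ✓ CMP  NZCV=0000
8: · ADDVS
9: ✓ MOVLS  r1←0x2b
10: · MOVVS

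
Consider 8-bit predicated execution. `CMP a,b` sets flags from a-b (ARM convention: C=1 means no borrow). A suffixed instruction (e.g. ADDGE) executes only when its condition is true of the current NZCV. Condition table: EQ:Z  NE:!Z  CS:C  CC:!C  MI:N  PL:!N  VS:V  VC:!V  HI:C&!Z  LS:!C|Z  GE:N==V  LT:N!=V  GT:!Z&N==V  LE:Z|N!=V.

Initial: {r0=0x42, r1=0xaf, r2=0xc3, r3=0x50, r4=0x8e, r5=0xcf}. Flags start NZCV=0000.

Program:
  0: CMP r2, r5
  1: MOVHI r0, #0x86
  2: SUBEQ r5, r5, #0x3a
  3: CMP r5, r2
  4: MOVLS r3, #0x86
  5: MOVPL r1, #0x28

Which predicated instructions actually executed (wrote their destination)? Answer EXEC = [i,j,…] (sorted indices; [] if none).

EXEC = [5]

0: ✓ CMP  NZCV=1000
1: · MOVHI
2: · SUBEQ
3: ✓ CMP  NZCV=0010
4: · MOVLS
5: ✓ MOVPL  r1←0x28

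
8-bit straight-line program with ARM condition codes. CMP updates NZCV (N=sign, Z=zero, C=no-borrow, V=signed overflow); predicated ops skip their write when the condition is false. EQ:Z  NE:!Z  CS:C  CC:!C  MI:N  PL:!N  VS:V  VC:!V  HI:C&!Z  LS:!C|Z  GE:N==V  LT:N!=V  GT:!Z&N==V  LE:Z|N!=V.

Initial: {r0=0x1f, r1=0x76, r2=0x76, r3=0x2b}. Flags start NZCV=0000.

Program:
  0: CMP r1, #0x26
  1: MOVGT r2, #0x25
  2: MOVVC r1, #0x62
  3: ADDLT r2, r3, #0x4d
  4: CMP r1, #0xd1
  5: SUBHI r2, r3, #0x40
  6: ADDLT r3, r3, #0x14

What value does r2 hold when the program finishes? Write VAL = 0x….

VAL = 0x25

[0] flags=0010 → (cmp)
[1] flags=0010 GT?T → r2=0x25
[2] flags=0010 VC?T → r1=0x62
[3] flags=0010 LT?F → skip
[4] flags=1001 → (cmp)
[5] flags=1001 HI?F → skip
[6] flags=1001 LT?F → skip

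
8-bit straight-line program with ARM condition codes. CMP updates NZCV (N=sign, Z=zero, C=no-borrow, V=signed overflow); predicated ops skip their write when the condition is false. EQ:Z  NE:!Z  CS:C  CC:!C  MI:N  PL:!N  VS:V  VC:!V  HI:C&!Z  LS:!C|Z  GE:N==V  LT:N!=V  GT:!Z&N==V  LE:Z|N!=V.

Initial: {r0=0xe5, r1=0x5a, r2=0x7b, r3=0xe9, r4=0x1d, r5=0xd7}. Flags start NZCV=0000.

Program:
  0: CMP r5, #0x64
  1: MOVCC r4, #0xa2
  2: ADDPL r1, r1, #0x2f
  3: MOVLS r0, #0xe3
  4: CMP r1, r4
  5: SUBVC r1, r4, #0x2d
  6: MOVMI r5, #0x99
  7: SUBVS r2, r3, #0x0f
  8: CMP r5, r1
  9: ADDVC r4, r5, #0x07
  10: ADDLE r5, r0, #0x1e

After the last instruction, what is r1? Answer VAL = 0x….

[0] flags=0011 → (cmp)
[1] flags=0011 CC?F → skip
[2] flags=0011 PL?T → r1=0x89
[3] flags=0011 LS?F → skip
[4] flags=0011 → (cmp)
[5] flags=0011 VC?F → skip
[6] flags=0011 MI?F → skip
[7] flags=0011 VS?T → r2=0xda
[8] flags=0010 → (cmp)
[9] flags=0010 VC?T → r4=0xde
[10] flags=0010 LE?F → skip

VAL = 0x89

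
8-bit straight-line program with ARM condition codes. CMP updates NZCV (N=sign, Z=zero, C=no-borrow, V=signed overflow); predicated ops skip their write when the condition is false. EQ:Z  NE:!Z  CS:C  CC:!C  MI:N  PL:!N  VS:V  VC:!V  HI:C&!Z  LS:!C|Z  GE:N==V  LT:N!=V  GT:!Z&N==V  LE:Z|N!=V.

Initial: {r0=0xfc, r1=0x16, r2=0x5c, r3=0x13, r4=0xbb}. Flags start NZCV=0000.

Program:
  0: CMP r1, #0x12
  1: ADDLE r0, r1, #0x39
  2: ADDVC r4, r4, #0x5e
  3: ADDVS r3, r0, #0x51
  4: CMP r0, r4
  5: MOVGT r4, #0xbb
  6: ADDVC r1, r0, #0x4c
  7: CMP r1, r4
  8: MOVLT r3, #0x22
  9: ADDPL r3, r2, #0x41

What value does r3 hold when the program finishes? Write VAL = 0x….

VAL = 0x9d

[0] flags=0010 → (cmp)
[1] flags=0010 LE?F → skip
[2] flags=0010 VC?T → r4=0x19
[3] flags=0010 VS?F → skip
[4] flags=1010 → (cmp)
[5] flags=1010 GT?F → skip
[6] flags=1010 VC?T → r1=0x48
[7] flags=0010 → (cmp)
[8] flags=0010 LT?F → skip
[9] flags=0010 PL?T → r3=0x9d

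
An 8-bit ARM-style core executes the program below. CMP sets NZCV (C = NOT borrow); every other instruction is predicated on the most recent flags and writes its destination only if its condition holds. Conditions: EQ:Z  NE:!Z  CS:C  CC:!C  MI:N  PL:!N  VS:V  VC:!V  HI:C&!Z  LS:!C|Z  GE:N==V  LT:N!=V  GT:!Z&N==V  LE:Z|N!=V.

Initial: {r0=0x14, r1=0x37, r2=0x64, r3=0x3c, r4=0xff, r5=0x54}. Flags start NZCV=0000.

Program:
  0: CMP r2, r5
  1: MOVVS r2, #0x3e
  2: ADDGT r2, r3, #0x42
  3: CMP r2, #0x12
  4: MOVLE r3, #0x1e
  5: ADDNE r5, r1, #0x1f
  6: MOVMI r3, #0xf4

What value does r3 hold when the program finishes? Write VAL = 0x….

VAL = 0x3c

0: ✓ CMP  NZCV=0010
1: · MOVVS
2: ✓ ADDGT  r2←0x7e
3: ✓ CMP  NZCV=0010
4: · MOVLE
5: ✓ ADDNE  r5←0x56
6: · MOVMI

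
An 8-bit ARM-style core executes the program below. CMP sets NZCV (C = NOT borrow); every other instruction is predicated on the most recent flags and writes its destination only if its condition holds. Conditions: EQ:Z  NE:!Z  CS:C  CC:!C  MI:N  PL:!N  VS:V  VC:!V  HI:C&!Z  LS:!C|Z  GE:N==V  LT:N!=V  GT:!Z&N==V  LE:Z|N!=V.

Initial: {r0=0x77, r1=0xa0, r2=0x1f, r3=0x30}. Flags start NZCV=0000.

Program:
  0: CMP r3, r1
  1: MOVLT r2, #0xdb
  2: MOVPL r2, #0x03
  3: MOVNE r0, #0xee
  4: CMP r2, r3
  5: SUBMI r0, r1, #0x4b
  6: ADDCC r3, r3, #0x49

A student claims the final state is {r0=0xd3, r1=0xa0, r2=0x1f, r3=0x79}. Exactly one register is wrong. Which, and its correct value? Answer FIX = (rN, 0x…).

[0] flags=1001 → (cmp)
[1] flags=1001 LT?F → skip
[2] flags=1001 PL?F → skip
[3] flags=1001 NE?T → r0=0xee
[4] flags=1000 → (cmp)
[5] flags=1000 MI?T → r0=0x55
[6] flags=1000 CC?T → r3=0x79

FIX = (r0, 0x55)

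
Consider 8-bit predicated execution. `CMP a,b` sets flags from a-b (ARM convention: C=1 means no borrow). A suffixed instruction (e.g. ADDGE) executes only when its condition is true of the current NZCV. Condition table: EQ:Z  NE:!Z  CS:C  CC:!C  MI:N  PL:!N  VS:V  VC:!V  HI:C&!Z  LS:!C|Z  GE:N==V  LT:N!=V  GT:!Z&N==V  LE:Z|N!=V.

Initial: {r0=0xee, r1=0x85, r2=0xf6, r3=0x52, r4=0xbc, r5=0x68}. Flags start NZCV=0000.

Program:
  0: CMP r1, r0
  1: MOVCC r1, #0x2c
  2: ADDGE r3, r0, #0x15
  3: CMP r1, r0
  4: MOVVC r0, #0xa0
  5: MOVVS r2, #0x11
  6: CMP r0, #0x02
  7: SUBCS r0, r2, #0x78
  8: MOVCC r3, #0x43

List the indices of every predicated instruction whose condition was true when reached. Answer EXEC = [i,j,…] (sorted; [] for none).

EXEC = [1,4,7]

0: ✓ CMP  NZCV=1000
1: ✓ MOVCC  r1←0x2c
2: · ADDGE
3: ✓ CMP  NZCV=0000
4: ✓ MOVVC  r0←0xa0
5: · MOVVS
6: ✓ CMP  NZCV=1010
7: ✓ SUBCS  r0←0x7e
8: · MOVCC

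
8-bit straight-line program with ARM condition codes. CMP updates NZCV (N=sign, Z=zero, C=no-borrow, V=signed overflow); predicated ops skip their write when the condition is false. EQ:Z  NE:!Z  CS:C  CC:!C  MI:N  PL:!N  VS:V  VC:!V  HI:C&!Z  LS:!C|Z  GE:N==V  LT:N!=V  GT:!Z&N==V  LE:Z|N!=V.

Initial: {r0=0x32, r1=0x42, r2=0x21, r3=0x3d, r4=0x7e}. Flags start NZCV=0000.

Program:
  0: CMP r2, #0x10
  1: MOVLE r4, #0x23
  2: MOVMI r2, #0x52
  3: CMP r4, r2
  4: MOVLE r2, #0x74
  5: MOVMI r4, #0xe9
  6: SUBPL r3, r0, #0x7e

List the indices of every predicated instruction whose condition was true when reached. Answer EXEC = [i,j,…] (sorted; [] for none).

[0] flags=0010 → (cmp)
[1] flags=0010 LE?F → skip
[2] flags=0010 MI?F → skip
[3] flags=0010 → (cmp)
[4] flags=0010 LE?F → skip
[5] flags=0010 MI?F → skip
[6] flags=0010 PL?T → r3=0xb4

EXEC = [6]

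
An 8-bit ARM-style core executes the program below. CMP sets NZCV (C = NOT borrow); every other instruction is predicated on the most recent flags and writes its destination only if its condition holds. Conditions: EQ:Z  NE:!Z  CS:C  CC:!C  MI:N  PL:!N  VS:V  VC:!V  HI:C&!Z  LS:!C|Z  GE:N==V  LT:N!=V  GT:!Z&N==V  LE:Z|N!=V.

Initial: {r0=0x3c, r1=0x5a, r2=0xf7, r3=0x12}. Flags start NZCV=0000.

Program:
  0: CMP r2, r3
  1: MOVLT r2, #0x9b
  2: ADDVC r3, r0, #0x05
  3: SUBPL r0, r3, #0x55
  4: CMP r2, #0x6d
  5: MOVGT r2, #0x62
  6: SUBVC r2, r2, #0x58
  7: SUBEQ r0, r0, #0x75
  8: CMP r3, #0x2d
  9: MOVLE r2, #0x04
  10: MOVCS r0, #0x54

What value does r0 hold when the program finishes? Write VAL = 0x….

VAL = 0x54

[0] flags=1010 → (cmp)
[1] flags=1010 LT?T → r2=0x9b
[2] flags=1010 VC?T → r3=0x41
[3] flags=1010 PL?F → skip
[4] flags=0011 → (cmp)
[5] flags=0011 GT?F → skip
[6] flags=0011 VC?F → skip
[7] flags=0011 EQ?F → skip
[8] flags=0010 → (cmp)
[9] flags=0010 LE?F → skip
[10] flags=0010 CS?T → r0=0x54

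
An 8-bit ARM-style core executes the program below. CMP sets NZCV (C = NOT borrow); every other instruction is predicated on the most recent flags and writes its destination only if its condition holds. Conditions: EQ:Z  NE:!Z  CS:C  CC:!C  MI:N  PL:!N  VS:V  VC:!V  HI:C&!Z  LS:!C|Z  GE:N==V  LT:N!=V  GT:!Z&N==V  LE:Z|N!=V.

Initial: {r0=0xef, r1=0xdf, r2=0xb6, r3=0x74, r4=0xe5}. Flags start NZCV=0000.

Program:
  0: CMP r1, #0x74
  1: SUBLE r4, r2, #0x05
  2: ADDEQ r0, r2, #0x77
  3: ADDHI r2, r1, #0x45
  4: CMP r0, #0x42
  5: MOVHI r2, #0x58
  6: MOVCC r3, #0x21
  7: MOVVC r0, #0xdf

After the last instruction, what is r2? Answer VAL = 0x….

[0] flags=0011 → (cmp)
[1] flags=0011 LE?T → r4=0xb1
[2] flags=0011 EQ?F → skip
[3] flags=0011 HI?T → r2=0x24
[4] flags=1010 → (cmp)
[5] flags=1010 HI?T → r2=0x58
[6] flags=1010 CC?F → skip
[7] flags=1010 VC?T → r0=0xdf

VAL = 0x58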